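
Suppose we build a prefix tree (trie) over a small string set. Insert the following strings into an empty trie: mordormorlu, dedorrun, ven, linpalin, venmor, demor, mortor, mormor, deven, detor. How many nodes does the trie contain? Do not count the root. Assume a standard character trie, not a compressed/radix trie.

Trace insertions, counting only characters that open a new branch:
  "mordormorlu" → 11 new (m, o, r, d, o, r, m, o, r, l, u)
  "dedorrun" → 8 new (d, e, d, o, r, r, u, n)
  "ven" → 3 new (v, e, n)
  "linpalin" → 8 new (l, i, n, p, a, l, i, n)
  "venmor" → prefix "ven" already present; 3 new (m, o, r)
  "demor" → prefix "de" already present; 3 new (m, o, r)
  "mortor" → prefix "mor" already present; 3 new (t, o, r)
  "mormor" → prefix "mor" already present; 3 new (m, o, r)
  "deven" → prefix "de" already present; 3 new (v, e, n)
  "detor" → prefix "de" already present; 3 new (t, o, r)
Total nodes = 11 + 8 + 3 + 8 + 3 + 3 + 3 + 3 + 3 + 3 = 48

48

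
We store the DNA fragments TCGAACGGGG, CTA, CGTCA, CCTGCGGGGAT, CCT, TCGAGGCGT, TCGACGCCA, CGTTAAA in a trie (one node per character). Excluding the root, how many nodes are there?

Trace insertions, counting only characters that open a new branch:
  "TCGAACGGGG" → 10 new (T, C, G, A, A, C, G, G, G, G)
  "CTA" → 3 new (C, T, A)
  "CGTCA" → prefix "C" already present; 4 new (G, T, C, A)
  "CCTGCGGGGAT" → prefix "C" already present; 10 new (C, T, G, C, G, G, G, G, A, T)
  "CCT" → prefix "CCT" already present; 0 new (none)
  "TCGAGGCGT" → prefix "TCGA" already present; 5 new (G, G, C, G, T)
  "TCGACGCCA" → prefix "TCGA" already present; 5 new (C, G, C, C, A)
  "CGTTAAA" → prefix "CGT" already present; 4 new (T, A, A, A)
Total nodes = 10 + 3 + 4 + 10 + 0 + 5 + 5 + 4 = 41

41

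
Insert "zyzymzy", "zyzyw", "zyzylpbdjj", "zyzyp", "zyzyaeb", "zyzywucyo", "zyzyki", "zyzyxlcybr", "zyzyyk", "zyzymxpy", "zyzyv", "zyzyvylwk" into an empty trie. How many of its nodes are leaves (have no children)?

10

A leaf is a node with no children — equivalently, the end of a word that is not a proper prefix of any other stored word.
Those words: "zyzyaeb", "zyzyki", "zyzylpbdjj", "zyzymxpy", "zyzymzy", "zyzyp", "zyzyvylwk", "zyzywucyo", "zyzyxlcybr", "zyzyyk"
Leaf count: 10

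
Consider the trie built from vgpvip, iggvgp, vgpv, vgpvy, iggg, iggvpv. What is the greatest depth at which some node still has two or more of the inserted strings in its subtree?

Look for the deepest trie node that still has at least two words in its subtree.
e.g. "iggvgp" and "iggvpv" share the prefix "iggv" of length 4; no pair shares a longer one.
Longest shared-prefix length: 4

4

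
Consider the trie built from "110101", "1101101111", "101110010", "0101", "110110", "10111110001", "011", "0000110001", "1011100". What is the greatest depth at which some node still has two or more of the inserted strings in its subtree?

Look for the deepest trie node that still has at least two words in its subtree.
e.g. "1011100" and "101110010" share the prefix "1011100" of length 7; no pair shares a longer one.
Longest shared-prefix length: 7

7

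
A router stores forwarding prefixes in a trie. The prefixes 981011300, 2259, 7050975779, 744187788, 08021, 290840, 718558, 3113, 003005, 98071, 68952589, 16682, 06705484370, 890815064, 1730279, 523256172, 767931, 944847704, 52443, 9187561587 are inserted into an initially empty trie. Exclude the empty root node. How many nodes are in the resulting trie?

Insert word by word; a character creates a node only if that edge doesn't already exist:
  "981011300" → 9 new (9, 8, 1, 0, 1, 1, 3, 0, 0)
  "2259" → 4 new (2, 2, 5, 9)
  "7050975779" → 10 new (7, 0, 5, 0, 9, 7, 5, 7, 7, 9)
  "744187788" → prefix "7" already present; 8 new (4, 4, 1, 8, 7, 7, 8, 8)
  "08021" → 5 new (0, 8, 0, 2, 1)
  "290840" → prefix "2" already present; 5 new (9, 0, 8, 4, 0)
  "718558" → prefix "7" already present; 5 new (1, 8, 5, 5, 8)
  "3113" → 4 new (3, 1, 1, 3)
  "003005" → prefix "0" already present; 5 new (0, 3, 0, 0, 5)
  "98071" → prefix "98" already present; 3 new (0, 7, 1)
  "68952589" → 8 new (6, 8, 9, 5, 2, 5, 8, 9)
  "16682" → 5 new (1, 6, 6, 8, 2)
  "06705484370" → prefix "0" already present; 10 new (6, 7, 0, 5, 4, 8, 4, 3, 7, 0)
  "890815064" → 9 new (8, 9, 0, 8, 1, 5, 0, 6, 4)
  "1730279" → prefix "1" already present; 6 new (7, 3, 0, 2, 7, 9)
  "523256172" → 9 new (5, 2, 3, 2, 5, 6, 1, 7, 2)
  "767931" → prefix "7" already present; 5 new (6, 7, 9, 3, 1)
  "944847704" → prefix "9" already present; 8 new (4, 4, 8, 4, 7, 7, 0, 4)
  "52443" → prefix "52" already present; 3 new (4, 4, 3)
  "9187561587" → prefix "9" already present; 9 new (1, 8, 7, 5, 6, 1, 5, 8, 7)
Total nodes = 9 + 4 + 10 + 8 + 5 + 5 + 5 + 4 + 5 + 3 + 8 + 5 + 10 + 9 + 6 + 9 + 5 + 8 + 3 + 9 = 130

130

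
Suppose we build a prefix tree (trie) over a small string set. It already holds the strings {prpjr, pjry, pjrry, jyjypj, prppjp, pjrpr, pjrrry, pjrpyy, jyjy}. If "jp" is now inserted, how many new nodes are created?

1

Walking "jp" from the root, the first 1 characters ("j") follow existing edges; "p" is the first miss.
So 2 − 1 = 1 new nodes.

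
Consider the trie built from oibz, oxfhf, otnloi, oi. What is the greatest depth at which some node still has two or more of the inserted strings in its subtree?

2

The deepest shared node is where two words last agree before diverging.
"oi" and "oibz" agree on "oi" (2 characters) before diverging; nothing deeper is shared.
Longest shared-prefix length: 2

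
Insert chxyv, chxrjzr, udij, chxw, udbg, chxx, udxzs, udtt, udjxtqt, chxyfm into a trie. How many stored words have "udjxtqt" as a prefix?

Filter for entries beginning with "udjxtqt":
Matches: "udjxtqt"
Count: 1

1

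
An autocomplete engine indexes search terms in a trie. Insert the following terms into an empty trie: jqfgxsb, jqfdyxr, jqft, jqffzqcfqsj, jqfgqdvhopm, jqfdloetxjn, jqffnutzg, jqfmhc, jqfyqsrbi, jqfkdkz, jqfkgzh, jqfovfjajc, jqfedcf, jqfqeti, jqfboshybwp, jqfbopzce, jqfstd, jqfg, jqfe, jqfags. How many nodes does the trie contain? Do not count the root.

88

Insert word by word; a character creates a node only if that edge doesn't already exist:
  "jqfgxsb" → 7 new (j, q, f, g, x, s, b)
  "jqfdyxr" → prefix "jqf" already present; 4 new (d, y, x, r)
  "jqft" → prefix "jqf" already present; 1 new (t)
  "jqffzqcfqsj" → prefix "jqf" already present; 8 new (f, z, q, c, f, q, s, j)
  "jqfgqdvhopm" → prefix "jqfg" already present; 7 new (q, d, v, h, o, p, m)
  "jqfdloetxjn" → prefix "jqfd" already present; 7 new (l, o, e, t, x, j, n)
  "jqffnutzg" → prefix "jqff" already present; 5 new (n, u, t, z, g)
  "jqfmhc" → prefix "jqf" already present; 3 new (m, h, c)
  "jqfyqsrbi" → prefix "jqf" already present; 6 new (y, q, s, r, b, i)
  "jqfkdkz" → prefix "jqf" already present; 4 new (k, d, k, z)
  "jqfkgzh" → prefix "jqfk" already present; 3 new (g, z, h)
  "jqfovfjajc" → prefix "jqf" already present; 7 new (o, v, f, j, a, j, c)
  "jqfedcf" → prefix "jqf" already present; 4 new (e, d, c, f)
  "jqfqeti" → prefix "jqf" already present; 4 new (q, e, t, i)
  "jqfboshybwp" → prefix "jqf" already present; 8 new (b, o, s, h, y, b, w, p)
  "jqfbopzce" → prefix "jqfbo" already present; 4 new (p, z, c, e)
  "jqfstd" → prefix "jqf" already present; 3 new (s, t, d)
  "jqfg" → prefix "jqfg" already present; 0 new (none)
  "jqfe" → prefix "jqfe" already present; 0 new (none)
  "jqfags" → prefix "jqf" already present; 3 new (a, g, s)
Total nodes = 7 + 4 + 1 + 8 + 7 + 7 + 5 + 3 + 6 + 4 + 3 + 7 + 4 + 4 + 8 + 4 + 3 + 0 + 0 + 3 = 88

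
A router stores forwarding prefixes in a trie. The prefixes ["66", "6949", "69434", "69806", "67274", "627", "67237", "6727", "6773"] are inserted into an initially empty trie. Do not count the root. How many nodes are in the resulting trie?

Trie structure (* marks end of a word):
(root)
└─ 6
   ├─ 2
   │  └─ 7 *
   ├─ 6 *
   ├─ 7
   │  ├─ 2
   │  │  ├─ 3
   │  │  │  └─ 7 *
   │  │  └─ 7 *
   │  │     └─ 4 *
   │  └─ 7
   │     └─ 3 *
   └─ 9
      ├─ 4
      │  ├─ 3
      │  │  └─ 4 *
      │  └─ 9 *
      └─ 8
         └─ 0
            └─ 6 *
Counting every labelled node above: 20.

20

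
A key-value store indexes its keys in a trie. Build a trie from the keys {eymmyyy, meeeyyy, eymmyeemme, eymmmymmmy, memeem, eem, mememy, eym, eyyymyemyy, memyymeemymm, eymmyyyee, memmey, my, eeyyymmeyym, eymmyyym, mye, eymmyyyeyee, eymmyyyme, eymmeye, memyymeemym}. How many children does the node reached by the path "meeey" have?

The children of the "meeey" node are the distinct next characters among strings starting with "meeey".
Distinct next characters after "meeey": y.
That node has 1 child edge.

1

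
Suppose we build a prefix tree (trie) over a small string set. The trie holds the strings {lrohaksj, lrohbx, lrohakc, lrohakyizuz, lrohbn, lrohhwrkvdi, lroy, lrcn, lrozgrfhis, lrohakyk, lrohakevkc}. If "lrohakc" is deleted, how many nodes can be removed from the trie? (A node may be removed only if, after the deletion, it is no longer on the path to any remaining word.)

A node on "lrohakc"'s path can go only if nothing else ends at it or branches off below it.
The suffix "c" (1 node) is used only by "lrohakc"; the node for "lrohak" still has the child "s", so pruning stops there.
Nodes removed: 1

1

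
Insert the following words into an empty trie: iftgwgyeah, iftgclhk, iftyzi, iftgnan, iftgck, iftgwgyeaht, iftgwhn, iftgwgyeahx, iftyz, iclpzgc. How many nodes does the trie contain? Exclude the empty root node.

31

Insert word by word; a character creates a node only if that edge doesn't already exist:
  "iftgwgyeah" → 10 new (i, f, t, g, w, g, y, e, a, h)
  "iftgclhk" → prefix "iftg" already present; 4 new (c, l, h, k)
  "iftyzi" → prefix "ift" already present; 3 new (y, z, i)
  "iftgnan" → prefix "iftg" already present; 3 new (n, a, n)
  "iftgck" → prefix "iftgc" already present; 1 new (k)
  "iftgwgyeaht" → prefix "iftgwgyeah" already present; 1 new (t)
  "iftgwhn" → prefix "iftgw" already present; 2 new (h, n)
  "iftgwgyeahx" → prefix "iftgwgyeah" already present; 1 new (x)
  "iftyz" → prefix "iftyz" already present; 0 new (none)
  "iclpzgc" → prefix "i" already present; 6 new (c, l, p, z, g, c)
Total nodes = 10 + 4 + 3 + 3 + 1 + 1 + 2 + 1 + 0 + 6 = 31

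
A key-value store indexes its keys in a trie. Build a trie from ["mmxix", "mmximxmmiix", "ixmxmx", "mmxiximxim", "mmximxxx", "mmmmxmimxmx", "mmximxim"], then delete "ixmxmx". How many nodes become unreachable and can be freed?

A node on "ixmxmx"'s path can go only if nothing else ends at it or branches off below it.
No other word shares any prefix with "ixmxmx", so all 6 of its nodes go.
Nodes removed: 6

6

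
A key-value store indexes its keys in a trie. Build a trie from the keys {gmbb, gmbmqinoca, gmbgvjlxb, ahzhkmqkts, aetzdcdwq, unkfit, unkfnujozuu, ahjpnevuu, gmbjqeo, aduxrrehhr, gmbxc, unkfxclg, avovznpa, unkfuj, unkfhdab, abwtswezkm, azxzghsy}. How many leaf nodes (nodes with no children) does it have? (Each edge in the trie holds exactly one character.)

17

A leaf is a node with no children — equivalently, the end of a word that is not a proper prefix of any other stored word.
Those words: "abwtswezkm", "aduxrrehhr", "aetzdcdwq", "ahjpnevuu", "ahzhkmqkts", "avovznpa", "azxzghsy", "gmbb", "gmbgvjlxb", "gmbjqeo", "gmbmqinoca", "gmbxc", "unkfhdab", "unkfit", "unkfnujozuu", "unkfuj", "unkfxclg"
Leaf count: 17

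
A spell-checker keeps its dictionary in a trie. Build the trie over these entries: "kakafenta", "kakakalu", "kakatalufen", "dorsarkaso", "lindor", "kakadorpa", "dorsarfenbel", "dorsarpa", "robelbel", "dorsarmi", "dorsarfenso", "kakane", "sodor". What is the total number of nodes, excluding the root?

Count nodes per top-level branch (shared prefixes stored once):
  'd'-branch (dorsarfenbel, dorsarfenso, dorsarkaso, dorsarmi, dorsarpa): 22 nodes
  'k'-branch (kakadorpa, kakafenta, kakakalu, kakane, kakatalufen): 27 nodes
  'l'-branch (lindor): 6 nodes
  'r'-branch (robelbel): 8 nodes
  's'-branch (sodor): 5 nodes
Sum: 68

68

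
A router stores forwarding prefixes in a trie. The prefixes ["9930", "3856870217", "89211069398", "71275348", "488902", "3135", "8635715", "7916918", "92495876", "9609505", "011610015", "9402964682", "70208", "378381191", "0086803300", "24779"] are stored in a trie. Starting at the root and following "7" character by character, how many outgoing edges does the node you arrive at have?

Follow the path "7" to its node, then look at its outgoing edges.
Characters that immediately follow "7" among the stored strings: {0, 1, 9}.
That node has 3 child edges.

3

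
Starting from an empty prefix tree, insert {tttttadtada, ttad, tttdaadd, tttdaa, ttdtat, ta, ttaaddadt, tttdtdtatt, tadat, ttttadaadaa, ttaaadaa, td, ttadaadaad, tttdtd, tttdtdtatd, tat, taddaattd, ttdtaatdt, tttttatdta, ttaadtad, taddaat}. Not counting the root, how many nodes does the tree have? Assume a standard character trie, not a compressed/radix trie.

Trace insertions, counting only characters that open a new branch:
  "tttttadtada" → 11 new (t, t, t, t, t, a, d, t, a, d, a)
  "ttad" → prefix "tt" already present; 2 new (a, d)
  "tttdaadd" → prefix "ttt" already present; 5 new (d, a, a, d, d)
  "tttdaa" → prefix "tttdaa" already present; 0 new (none)
  "ttdtat" → prefix "tt" already present; 4 new (d, t, a, t)
  "ta" → prefix "t" already present; 1 new (a)
  "ttaaddadt" → prefix "tta" already present; 6 new (a, d, d, a, d, t)
  "tttdtdtatt" → prefix "tttd" already present; 6 new (t, d, t, a, t, t)
  "tadat" → prefix "ta" already present; 3 new (d, a, t)
  "ttttadaadaa" → prefix "tttt" already present; 7 new (a, d, a, a, d, a, a)
  "ttaaadaa" → prefix "ttaa" already present; 4 new (a, d, a, a)
  "td" → prefix "t" already present; 1 new (d)
  "ttadaadaad" → prefix "ttad" already present; 6 new (a, a, d, a, a, d)
  "tttdtd" → prefix "tttdtd" already present; 0 new (none)
  "tttdtdtatd" → prefix "tttdtdtat" already present; 1 new (d)
  "tat" → prefix "ta" already present; 1 new (t)
  "taddaattd" → prefix "tad" already present; 6 new (d, a, a, t, t, d)
  "ttdtaatdt" → prefix "ttdta" already present; 4 new (a, t, d, t)
  "tttttatdta" → prefix "ttttta" already present; 4 new (t, d, t, a)
  "ttaadtad" → prefix "ttaad" already present; 3 new (t, a, d)
  "taddaat" → prefix "taddaat" already present; 0 new (none)
Total nodes = 11 + 2 + 5 + 0 + 4 + 1 + 6 + 6 + 3 + 7 + 4 + 1 + 6 + 0 + 1 + 1 + 6 + 4 + 4 + 3 + 0 = 75

75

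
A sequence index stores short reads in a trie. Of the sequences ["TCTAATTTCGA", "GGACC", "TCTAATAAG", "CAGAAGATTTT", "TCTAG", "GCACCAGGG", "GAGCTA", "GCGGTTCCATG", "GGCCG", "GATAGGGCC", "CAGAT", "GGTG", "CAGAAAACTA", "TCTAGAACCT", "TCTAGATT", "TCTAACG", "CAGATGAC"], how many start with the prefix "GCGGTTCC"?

1

Walk to "GCGGTTCC"; the words in its subtree are exactly those with that prefix.
Words under "GCGGTTCC": GCGGTTCCATG
Count: 1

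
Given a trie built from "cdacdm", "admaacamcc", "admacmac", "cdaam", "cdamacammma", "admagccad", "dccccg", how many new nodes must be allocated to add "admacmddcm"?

4

Walking "admacmddcm" from the root, the first 6 characters ("admacm") follow existing edges; "d" is the first miss.
New nodes needed: |"admacmddcm"| − 6 = 10 − 6 = 4.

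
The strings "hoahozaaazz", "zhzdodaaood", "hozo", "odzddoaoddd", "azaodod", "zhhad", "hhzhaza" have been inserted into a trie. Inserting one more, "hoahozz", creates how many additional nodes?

1

Walking "hoahozz" from the root, the first 6 characters ("hoahoz") follow existing edges; "z" is the first miss.
So 7 − 6 = 1 new nodes.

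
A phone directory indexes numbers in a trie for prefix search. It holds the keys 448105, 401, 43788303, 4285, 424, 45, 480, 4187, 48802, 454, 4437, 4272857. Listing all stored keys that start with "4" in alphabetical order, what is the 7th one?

4437

Filter for "4…" and sort: "401", "4187", "424", "4272857", "4285", "43788303", "4437", "448105", "45", "454", "480", "48802"
Position 7: 4437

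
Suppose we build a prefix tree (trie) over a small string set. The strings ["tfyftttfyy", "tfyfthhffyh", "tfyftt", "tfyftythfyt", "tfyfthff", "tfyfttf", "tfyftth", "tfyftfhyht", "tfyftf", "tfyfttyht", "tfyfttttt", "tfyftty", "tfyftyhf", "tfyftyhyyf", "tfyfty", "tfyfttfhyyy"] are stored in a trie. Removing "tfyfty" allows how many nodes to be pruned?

0

After clearing the end-marker at "tfyfty", prune upward until reaching a node still needed by another word.
Every node on "tfyfty" is still needed (e.g. by "tfyftythfyt"), so nothing is freed.
Nodes removed: 0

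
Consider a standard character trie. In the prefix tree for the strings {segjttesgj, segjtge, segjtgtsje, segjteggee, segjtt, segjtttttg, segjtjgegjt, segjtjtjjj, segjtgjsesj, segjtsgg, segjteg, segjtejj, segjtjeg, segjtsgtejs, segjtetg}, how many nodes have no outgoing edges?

13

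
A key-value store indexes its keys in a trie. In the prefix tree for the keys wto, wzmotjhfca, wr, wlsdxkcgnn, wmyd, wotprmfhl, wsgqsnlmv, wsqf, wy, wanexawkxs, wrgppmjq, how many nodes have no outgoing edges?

A leaf is a node with no children — equivalently, the end of a word that is not a proper prefix of any other stored word.
Those words: "wanexawkxs", "wlsdxkcgnn", "wmyd", "wotprmfhl", "wrgppmjq", "wsgqsnlmv", "wsqf", "wto", "wy", "wzmotjhfca"
Leaf count: 10

10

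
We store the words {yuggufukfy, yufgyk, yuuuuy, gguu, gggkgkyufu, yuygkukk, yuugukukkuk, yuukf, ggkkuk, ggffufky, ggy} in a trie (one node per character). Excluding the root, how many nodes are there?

57

Insert word by word; a character creates a node only if that edge doesn't already exist:
  "yuggufukfy" → 10 new (y, u, g, g, u, f, u, k, f, y)
  "yufgyk" → prefix "yu" already present; 4 new (f, g, y, k)
  "yuuuuy" → prefix "yu" already present; 4 new (u, u, u, y)
  "gguu" → 4 new (g, g, u, u)
  "gggkgkyufu" → prefix "gg" already present; 8 new (g, k, g, k, y, u, f, u)
  "yuygkukk" → prefix "yu" already present; 6 new (y, g, k, u, k, k)
  "yuugukukkuk" → prefix "yuu" already present; 8 new (g, u, k, u, k, k, u, k)
  "yuukf" → prefix "yuu" already present; 2 new (k, f)
  "ggkkuk" → prefix "gg" already present; 4 new (k, k, u, k)
  "ggffufky" → prefix "gg" already present; 6 new (f, f, u, f, k, y)
  "ggy" → prefix "gg" already present; 1 new (y)
Total nodes = 10 + 4 + 4 + 4 + 8 + 6 + 8 + 2 + 4 + 6 + 1 = 57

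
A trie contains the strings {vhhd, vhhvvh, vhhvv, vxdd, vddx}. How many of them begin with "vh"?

3

Filter for entries beginning with "vh":
Words under "vh": vhhd, vhhvv, vhhvvh
Count: 3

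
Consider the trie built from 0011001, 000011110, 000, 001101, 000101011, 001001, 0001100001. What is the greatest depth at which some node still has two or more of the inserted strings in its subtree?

The deepest shared node is where two words last agree before diverging.
"0011001" and "001101" agree on "00110" (5 characters) before diverging; nothing deeper is shared.
Longest shared-prefix length: 5

5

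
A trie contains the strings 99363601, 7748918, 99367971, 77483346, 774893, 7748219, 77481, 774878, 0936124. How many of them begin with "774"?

Walk to "774"; the words in its subtree are exactly those with that prefix.
Words under "774": 77481, 7748219, 77483346, 774878, 7748918, 774893
Count: 6

6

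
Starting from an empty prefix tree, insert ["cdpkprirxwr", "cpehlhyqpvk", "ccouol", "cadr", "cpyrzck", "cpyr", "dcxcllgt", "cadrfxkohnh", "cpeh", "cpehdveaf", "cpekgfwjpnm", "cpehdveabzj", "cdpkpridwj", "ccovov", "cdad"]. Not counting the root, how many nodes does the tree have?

73

Trace insertions, counting only characters that open a new branch:
  "cdpkprirxwr" → 11 new (c, d, p, k, p, r, i, r, x, w, r)
  "cpehlhyqpvk" → prefix "c" already present; 10 new (p, e, h, l, h, y, q, p, v, k)
  "ccouol" → prefix "c" already present; 5 new (c, o, u, o, l)
  "cadr" → prefix "c" already present; 3 new (a, d, r)
  "cpyrzck" → prefix "cp" already present; 5 new (y, r, z, c, k)
  "cpyr" → prefix "cpyr" already present; 0 new (none)
  "dcxcllgt" → 8 new (d, c, x, c, l, l, g, t)
  "cadrfxkohnh" → prefix "cadr" already present; 7 new (f, x, k, o, h, n, h)
  "cpeh" → prefix "cpeh" already present; 0 new (none)
  "cpehdveaf" → prefix "cpeh" already present; 5 new (d, v, e, a, f)
  "cpekgfwjpnm" → prefix "cpe" already present; 8 new (k, g, f, w, j, p, n, m)
  "cpehdveabzj" → prefix "cpehdvea" already present; 3 new (b, z, j)
  "cdpkpridwj" → prefix "cdpkpri" already present; 3 new (d, w, j)
  "ccovov" → prefix "cco" already present; 3 new (v, o, v)
  "cdad" → prefix "cd" already present; 2 new (a, d)
Total nodes = 11 + 10 + 5 + 3 + 5 + 0 + 8 + 7 + 0 + 5 + 8 + 3 + 3 + 3 + 2 = 73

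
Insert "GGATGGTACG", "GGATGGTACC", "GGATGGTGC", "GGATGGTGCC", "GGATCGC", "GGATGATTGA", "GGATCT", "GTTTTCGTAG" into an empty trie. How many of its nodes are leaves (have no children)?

Leaves are exactly the stored words that no other stored word extends.
Those words: "GGATCGC", "GGATCT", "GGATGATTGA", "GGATGGTACC", "GGATGGTACG", "GGATGGTGCC", "GTTTTCGTAG"
Leaf count: 7

7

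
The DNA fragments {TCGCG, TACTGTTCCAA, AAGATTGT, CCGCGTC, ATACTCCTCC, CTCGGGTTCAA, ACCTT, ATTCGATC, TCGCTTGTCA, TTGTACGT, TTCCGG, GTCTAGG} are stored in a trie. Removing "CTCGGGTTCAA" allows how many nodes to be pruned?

10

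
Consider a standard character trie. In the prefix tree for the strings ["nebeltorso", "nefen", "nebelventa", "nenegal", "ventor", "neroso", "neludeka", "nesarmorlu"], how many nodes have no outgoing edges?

8

Leaves are exactly the stored words that no other stored word extends.
Those words: "nebeltorso", "nebelventa", "nefen", "neludeka", "nenegal", "neroso", "nesarmorlu", "ventor"
Leaf count: 8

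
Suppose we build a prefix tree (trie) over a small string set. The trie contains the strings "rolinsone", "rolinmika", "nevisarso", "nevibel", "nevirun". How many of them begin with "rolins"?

Walk to "rolins"; the words in its subtree are exactly those with that prefix.
Words under "rolins": rolinsone
Count: 1

1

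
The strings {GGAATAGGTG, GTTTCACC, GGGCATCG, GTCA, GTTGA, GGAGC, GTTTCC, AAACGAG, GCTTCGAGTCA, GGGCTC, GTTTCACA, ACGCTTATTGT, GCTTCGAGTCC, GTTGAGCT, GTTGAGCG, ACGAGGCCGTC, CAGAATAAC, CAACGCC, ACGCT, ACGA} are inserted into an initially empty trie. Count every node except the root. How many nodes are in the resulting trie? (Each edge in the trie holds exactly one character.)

For each word, the new-node count is its length minus the longest prefix already in the trie:
  "GGAATAGGTG" → 10 new (G, G, A, A, T, A, G, G, T, G)
  "GTTTCACC" → prefix "G" already present; 7 new (T, T, T, C, A, C, C)
  "GGGCATCG" → prefix "GG" already present; 6 new (G, C, A, T, C, G)
  "GTCA" → prefix "GT" already present; 2 new (C, A)
  "GTTGA" → prefix "GTT" already present; 2 new (G, A)
  "GGAGC" → prefix "GGA" already present; 2 new (G, C)
  "GTTTCC" → prefix "GTTTC" already present; 1 new (C)
  "AAACGAG" → 7 new (A, A, A, C, G, A, G)
  "GCTTCGAGTCA" → prefix "G" already present; 10 new (C, T, T, C, G, A, G, T, C, A)
  "GGGCTC" → prefix "GGGC" already present; 2 new (T, C)
  "GTTTCACA" → prefix "GTTTCAC" already present; 1 new (A)
  "ACGCTTATTGT" → prefix "A" already present; 10 new (C, G, C, T, T, A, T, T, G, T)
  "GCTTCGAGTCC" → prefix "GCTTCGAGTC" already present; 1 new (C)
  "GTTGAGCT" → prefix "GTTGA" already present; 3 new (G, C, T)
  "GTTGAGCG" → prefix "GTTGAGC" already present; 1 new (G)
  "ACGAGGCCGTC" → prefix "ACG" already present; 8 new (A, G, G, C, C, G, T, C)
  "CAGAATAAC" → 9 new (C, A, G, A, A, T, A, A, C)
  "CAACGCC" → prefix "CA" already present; 5 new (A, C, G, C, C)
  "ACGCT" → prefix "ACGCT" already present; 0 new (none)
  "ACGA" → prefix "ACGA" already present; 0 new (none)
Total nodes = 10 + 7 + 6 + 2 + 2 + 2 + 1 + 7 + 10 + 2 + 1 + 10 + 1 + 3 + 1 + 8 + 9 + 5 + 0 + 0 = 87

87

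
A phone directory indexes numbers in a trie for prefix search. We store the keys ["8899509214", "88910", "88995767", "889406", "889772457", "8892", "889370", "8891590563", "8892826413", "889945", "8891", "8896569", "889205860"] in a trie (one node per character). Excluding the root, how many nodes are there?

51

Count nodes per top-level branch (shared prefixes stored once):
  '8'-branch (8891, 88910, 8891590563, 8892, 889205860, 8892826413, 889370, 889406, 8896569, 889772457, 889945, 8899509214, 88995767): 51 nodes
Sum: 51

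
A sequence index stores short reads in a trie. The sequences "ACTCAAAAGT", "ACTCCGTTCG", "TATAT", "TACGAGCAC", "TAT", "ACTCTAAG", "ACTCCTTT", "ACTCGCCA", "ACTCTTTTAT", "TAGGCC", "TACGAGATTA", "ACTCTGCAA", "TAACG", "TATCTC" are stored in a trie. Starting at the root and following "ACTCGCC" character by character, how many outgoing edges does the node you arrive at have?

1

Follow the path "ACTCGCC" to its node, then look at its outgoing edges.
Distinct next characters after "ACTCGCC": A.
That node has 1 child edge.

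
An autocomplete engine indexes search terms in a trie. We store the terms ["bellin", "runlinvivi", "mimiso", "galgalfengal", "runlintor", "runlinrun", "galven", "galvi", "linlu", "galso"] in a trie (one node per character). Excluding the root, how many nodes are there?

51

Insert word by word; a character creates a node only if that edge doesn't already exist:
  "bellin" → 6 new (b, e, l, l, i, n)
  "runlinvivi" → 10 new (r, u, n, l, i, n, v, i, v, i)
  "mimiso" → 6 new (m, i, m, i, s, o)
  "galgalfengal" → 12 new (g, a, l, g, a, l, f, e, n, g, a, l)
  "runlintor" → prefix "runlin" already present; 3 new (t, o, r)
  "runlinrun" → prefix "runlin" already present; 3 new (r, u, n)
  "galven" → prefix "gal" already present; 3 new (v, e, n)
  "galvi" → prefix "galv" already present; 1 new (i)
  "linlu" → 5 new (l, i, n, l, u)
  "galso" → prefix "gal" already present; 2 new (s, o)
Total nodes = 6 + 10 + 6 + 12 + 3 + 3 + 3 + 1 + 5 + 2 = 51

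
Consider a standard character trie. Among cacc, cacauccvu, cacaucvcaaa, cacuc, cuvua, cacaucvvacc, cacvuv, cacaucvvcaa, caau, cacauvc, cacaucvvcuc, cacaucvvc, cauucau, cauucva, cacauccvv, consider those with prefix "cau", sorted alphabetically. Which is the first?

DFS of the "cau" subtree visits, in order: "cauucau", "cauucva"
The 1st is cauucau.

cauucau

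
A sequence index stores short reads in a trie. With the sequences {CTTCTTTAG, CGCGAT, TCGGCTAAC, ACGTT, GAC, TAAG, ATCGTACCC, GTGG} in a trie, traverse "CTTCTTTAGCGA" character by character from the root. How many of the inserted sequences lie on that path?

1

Traverse "CTTCTTTAGCGA" character by character; count nodes along the way that are marked as word ends.
Prefixes of the query that are stored words: "CTTCTTTAG"
Count: 1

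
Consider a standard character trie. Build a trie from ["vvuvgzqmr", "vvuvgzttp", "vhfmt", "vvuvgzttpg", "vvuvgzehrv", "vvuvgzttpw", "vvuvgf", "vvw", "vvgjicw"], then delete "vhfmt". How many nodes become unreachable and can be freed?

Walk "vhfmt" from the leaf back toward the root, removing each node that no remaining word uses.
The suffix "hfmt" (4 nodes) is used only by "vhfmt"; the node for "v" still has the child "v", so pruning stops there.
Nodes removed: 4

4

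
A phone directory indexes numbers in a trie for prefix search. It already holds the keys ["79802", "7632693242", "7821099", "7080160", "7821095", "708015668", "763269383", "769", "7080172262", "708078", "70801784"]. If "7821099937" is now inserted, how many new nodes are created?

Walking "7821099937" from the root, the first 7 characters ("7821099") follow existing edges; "9" is the first miss.
Each of the 3 remaining characters creates one node.

3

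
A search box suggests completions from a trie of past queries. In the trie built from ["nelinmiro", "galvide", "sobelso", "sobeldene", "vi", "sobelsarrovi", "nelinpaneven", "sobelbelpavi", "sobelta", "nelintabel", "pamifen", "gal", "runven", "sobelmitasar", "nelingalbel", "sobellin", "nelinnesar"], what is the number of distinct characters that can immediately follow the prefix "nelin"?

5

The children of the "nelin" node are the distinct next characters among strings starting with "nelin".
Characters that immediately follow "nelin" among the stored strings: {g, m, n, p, t}.
That node has 5 child edges.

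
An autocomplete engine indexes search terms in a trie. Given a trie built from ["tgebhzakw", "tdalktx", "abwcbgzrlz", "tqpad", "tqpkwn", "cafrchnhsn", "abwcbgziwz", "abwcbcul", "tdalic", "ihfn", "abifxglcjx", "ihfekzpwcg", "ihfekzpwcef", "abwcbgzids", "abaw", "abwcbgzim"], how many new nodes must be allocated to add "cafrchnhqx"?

The longest prefix of "cafrchnhqx" already in the trie is "cafrchnh" (length 8).
Each of the 2 remaining characters creates one node.

2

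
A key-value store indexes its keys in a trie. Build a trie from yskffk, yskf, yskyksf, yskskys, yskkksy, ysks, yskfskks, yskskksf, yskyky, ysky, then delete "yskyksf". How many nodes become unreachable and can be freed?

After clearing the end-marker at "yskyksf", prune upward until reaching a node still needed by another word.
The suffix "sf" (2 nodes) is used only by "yskyksf"; the node for "yskyk" still has the child "y", so pruning stops there.
Nodes removed: 2

2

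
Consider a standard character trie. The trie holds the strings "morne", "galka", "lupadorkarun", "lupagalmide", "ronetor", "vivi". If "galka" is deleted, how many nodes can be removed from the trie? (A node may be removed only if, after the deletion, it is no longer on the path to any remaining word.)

Walk "galka" from the leaf back toward the root, removing each node that no remaining word uses.
No other word shares any prefix with "galka", so all 5 of its nodes go.
Nodes removed: 5

5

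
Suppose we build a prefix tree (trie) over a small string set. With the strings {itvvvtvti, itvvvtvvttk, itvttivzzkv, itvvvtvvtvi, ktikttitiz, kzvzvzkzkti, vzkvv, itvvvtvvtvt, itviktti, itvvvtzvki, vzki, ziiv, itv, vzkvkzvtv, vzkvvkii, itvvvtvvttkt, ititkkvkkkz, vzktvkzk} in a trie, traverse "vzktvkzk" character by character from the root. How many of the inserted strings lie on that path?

1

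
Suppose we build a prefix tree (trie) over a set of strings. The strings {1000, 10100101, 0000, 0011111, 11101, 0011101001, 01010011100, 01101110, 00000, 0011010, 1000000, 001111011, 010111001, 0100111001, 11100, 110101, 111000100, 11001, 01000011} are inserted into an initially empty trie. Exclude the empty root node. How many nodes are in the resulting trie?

For each word, the new-node count is its length minus the longest prefix already in the trie:
  "1000" → 4 new (1, 0, 0, 0)
  "10100101" → prefix "10" already present; 6 new (1, 0, 0, 1, 0, 1)
  "0000" → 4 new (0, 0, 0, 0)
  "0011111" → prefix "00" already present; 5 new (1, 1, 1, 1, 1)
  "11101" → prefix "1" already present; 4 new (1, 1, 0, 1)
  "0011101001" → prefix "00111" already present; 5 new (0, 1, 0, 0, 1)
  "01010011100" → prefix "0" already present; 10 new (1, 0, 1, 0, 0, 1, 1, 1, 0, 0)
  "01101110" → prefix "01" already present; 6 new (1, 0, 1, 1, 1, 0)
  "00000" → prefix "0000" already present; 1 new (0)
  "0011010" → prefix "0011" already present; 3 new (0, 1, 0)
  "1000000" → prefix "1000" already present; 3 new (0, 0, 0)
  "001111011" → prefix "001111" already present; 3 new (0, 1, 1)
  "010111001" → prefix "0101" already present; 5 new (1, 1, 0, 0, 1)
  "0100111001" → prefix "010" already present; 7 new (0, 1, 1, 1, 0, 0, 1)
  "11100" → prefix "1110" already present; 1 new (0)
  "110101" → prefix "11" already present; 4 new (0, 1, 0, 1)
  "111000100" → prefix "11100" already present; 4 new (0, 1, 0, 0)
  "11001" → prefix "110" already present; 2 new (0, 1)
  "01000011" → prefix "0100" already present; 4 new (0, 0, 1, 1)
Total nodes = 4 + 6 + 4 + 5 + 4 + 5 + 10 + 6 + 1 + 3 + 3 + 3 + 5 + 7 + 1 + 4 + 4 + 2 + 4 = 81

81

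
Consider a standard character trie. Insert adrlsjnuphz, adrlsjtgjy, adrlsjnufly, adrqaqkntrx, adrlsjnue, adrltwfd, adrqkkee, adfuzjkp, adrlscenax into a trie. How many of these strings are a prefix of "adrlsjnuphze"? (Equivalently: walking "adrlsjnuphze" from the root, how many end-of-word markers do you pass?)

Walk "adrlsjnuphze" from the root; an end-of-word marker is hit whenever a stored word is a prefix of "adrlsjnuphze".
Prefixes of the query that are stored words: "adrlsjnuphz"
Count: 1

1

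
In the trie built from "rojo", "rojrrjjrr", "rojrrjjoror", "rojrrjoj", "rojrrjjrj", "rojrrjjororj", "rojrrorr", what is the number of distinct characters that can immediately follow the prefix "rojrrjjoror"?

1

Follow the path "rojrrjjoror" to its node, then look at its outgoing edges.
Distinct next characters after "rojrrjjoror": j.
That node has 1 child edge.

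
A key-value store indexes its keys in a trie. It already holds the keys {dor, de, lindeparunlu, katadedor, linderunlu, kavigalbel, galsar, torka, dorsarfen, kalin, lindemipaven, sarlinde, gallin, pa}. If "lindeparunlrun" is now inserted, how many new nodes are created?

The longest prefix of "lindeparunlrun" already in the trie is "lindeparunl" (length 11).
New nodes needed: |"lindeparunlrun"| − 11 = 14 − 11 = 3.

3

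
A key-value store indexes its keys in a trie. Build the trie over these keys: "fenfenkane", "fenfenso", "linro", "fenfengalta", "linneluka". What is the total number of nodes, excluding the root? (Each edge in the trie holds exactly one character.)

28

Count nodes per top-level branch (shared prefixes stored once):
  'f'-branch (fenfengalta, fenfenkane, fenfenso): 17 nodes
  'l'-branch (linneluka, linro): 11 nodes
Sum: 28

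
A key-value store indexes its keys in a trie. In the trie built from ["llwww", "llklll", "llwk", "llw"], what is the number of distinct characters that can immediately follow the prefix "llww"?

1

The children of the "llww" node are the distinct next characters among strings starting with "llww".
Characters that immediately follow "llww" among the stored strings: {w}.
That node has 1 child edge.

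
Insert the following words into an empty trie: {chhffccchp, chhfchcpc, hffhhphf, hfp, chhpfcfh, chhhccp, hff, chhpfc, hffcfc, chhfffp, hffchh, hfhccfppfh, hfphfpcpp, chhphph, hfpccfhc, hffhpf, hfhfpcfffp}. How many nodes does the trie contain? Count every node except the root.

71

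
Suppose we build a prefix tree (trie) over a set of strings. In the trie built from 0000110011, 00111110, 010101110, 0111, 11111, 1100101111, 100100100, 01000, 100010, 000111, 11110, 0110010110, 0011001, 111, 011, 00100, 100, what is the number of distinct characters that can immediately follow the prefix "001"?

2

Walk "001" from the root, arriving at one node.
Distinct next characters after "001": 0, 1.
That node has 2 child edges.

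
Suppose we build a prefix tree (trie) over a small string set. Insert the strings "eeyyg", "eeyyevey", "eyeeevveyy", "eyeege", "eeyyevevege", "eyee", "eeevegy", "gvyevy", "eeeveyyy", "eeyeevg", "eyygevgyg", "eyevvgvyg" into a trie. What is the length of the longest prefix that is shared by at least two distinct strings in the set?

7

Look for the deepest trie node that still has at least two words in its subtree.
e.g. "eeyyevevege" and "eeyyevey" share the prefix "eeyyeve" of length 7; no pair shares a longer one.
Longest shared-prefix length: 7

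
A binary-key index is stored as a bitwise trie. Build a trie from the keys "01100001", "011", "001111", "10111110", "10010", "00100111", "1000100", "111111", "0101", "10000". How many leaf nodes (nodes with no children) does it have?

Leaves are exactly the stored words that no other stored word extends.
Those words: "00100111", "001111", "0101", "01100001", "10000", "1000100", "10010", "10111110", "111111"
Leaf count: 9

9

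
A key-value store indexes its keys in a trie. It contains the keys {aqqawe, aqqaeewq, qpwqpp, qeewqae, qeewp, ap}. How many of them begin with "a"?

Filter for entries beginning with "a":
Matches: "ap", "aqqaeewq", "aqqawe"
Count: 3

3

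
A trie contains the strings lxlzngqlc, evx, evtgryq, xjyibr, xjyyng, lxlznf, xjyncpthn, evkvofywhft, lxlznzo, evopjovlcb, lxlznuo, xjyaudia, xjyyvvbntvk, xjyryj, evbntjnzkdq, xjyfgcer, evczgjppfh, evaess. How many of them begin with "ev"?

7

Walk to "ev"; the words in its subtree are exactly those with that prefix.
Matches: "evaess", "evbntjnzkdq", "evczgjppfh", "evkvofywhft", "evopjovlcb", "evtgryq", "evx"
Count: 7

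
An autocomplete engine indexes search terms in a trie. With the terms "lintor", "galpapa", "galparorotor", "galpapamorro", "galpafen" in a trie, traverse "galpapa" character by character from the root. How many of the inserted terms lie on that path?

Check each prefix of "galpapa" against the stored set — each match is an end-marker on the path.
Prefixes of the query that are stored words: "galpapa"
Count: 1

1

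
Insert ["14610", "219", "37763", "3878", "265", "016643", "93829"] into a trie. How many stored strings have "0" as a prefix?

1

Walk to "0"; the words in its subtree are exactly those with that prefix.
Matches: "016643"
Count: 1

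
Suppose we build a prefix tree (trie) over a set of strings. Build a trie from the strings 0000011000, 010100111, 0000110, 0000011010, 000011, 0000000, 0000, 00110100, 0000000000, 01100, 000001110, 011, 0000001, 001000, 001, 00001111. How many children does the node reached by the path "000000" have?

Follow the path "000000" to its node, then look at its outgoing edges.
Distinct next characters after "000000": 0, 1.
That node has 2 child edges.

2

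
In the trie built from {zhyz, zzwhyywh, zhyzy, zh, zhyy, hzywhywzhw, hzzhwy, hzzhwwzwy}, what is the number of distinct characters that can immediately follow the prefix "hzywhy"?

Follow the path "hzywhy" to its node, then look at its outgoing edges.
Characters that immediately follow "hzywhy" among the stored strings: {w}.
That node has 1 child edge.

1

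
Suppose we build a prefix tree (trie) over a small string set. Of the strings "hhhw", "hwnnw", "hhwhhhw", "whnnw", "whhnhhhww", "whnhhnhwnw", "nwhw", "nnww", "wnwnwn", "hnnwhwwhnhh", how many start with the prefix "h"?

4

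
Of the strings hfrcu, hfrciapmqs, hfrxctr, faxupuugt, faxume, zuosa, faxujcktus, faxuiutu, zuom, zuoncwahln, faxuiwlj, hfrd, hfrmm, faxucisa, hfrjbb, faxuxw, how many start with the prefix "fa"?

Filter for entries beginning with "fa":
Words under "fa": faxucisa, faxuiutu, faxuiwlj, faxujcktus, faxume, faxupuugt, faxuxw
Count: 7

7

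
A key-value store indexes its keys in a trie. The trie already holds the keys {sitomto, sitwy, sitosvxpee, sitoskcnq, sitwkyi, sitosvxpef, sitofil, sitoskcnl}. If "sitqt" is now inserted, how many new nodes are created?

2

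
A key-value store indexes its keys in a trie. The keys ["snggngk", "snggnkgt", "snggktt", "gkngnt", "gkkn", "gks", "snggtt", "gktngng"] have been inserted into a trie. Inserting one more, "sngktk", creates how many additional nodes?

Walking "sngktk" from the root, the first 3 characters ("sng") follow existing edges; "k" is the first miss.
So 6 − 3 = 3 new nodes.

3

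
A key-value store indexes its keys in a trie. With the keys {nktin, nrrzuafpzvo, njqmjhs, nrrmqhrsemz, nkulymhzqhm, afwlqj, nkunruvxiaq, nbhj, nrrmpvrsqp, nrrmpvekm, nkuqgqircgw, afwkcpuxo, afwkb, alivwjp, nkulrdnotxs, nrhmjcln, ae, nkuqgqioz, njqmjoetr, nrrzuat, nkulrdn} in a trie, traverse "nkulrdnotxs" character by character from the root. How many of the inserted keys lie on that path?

2

Walk "nkulrdnotxs" from the root; an end-of-word marker is hit whenever a stored word is a prefix of "nkulrdnotxs".
Prefixes of the query that are stored words: "nkulrdn", "nkulrdnotxs"
Count: 2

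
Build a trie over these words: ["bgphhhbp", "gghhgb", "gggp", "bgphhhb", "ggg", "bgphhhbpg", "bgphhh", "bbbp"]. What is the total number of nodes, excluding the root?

Count nodes per top-level branch (shared prefixes stored once):
  'b'-branch (bbbp, bgphhh, bgphhhb, bgphhhbp, bgphhhbpg): 12 nodes
  'g'-branch (ggg, gggp, gghhgb): 8 nodes
Sum: 20

20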